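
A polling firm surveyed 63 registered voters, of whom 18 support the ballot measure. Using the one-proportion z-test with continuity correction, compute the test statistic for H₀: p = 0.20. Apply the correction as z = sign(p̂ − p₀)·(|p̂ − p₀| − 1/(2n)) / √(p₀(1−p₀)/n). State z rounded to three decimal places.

Sample proportion p̂ = 18/63 = 0.28571. p̂ − p₀ = 0.085714.
Continuity correction 1/(2n) = 1/126 = 0.007937.
Corrected numerator: |0.085714| − 0.007937 = 0.077777.
Null standard error: √(0.20·0.80/63) = √0.002539683 = 0.050395.
z = (+)0.077777/0.050395 = 1.543.

z = 1.543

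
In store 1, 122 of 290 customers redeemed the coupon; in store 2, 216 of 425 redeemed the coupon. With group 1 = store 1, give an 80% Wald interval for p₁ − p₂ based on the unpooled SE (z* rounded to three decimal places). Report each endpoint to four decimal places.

p̂₁ = 0.42069, p̂₂ = 0.50824, so the observed difference is -0.08755.
Unpooled SE = √(p̂₁(1−p̂₁)/n₁ + p̂₂(1−p̂₂)/n₂) = √(0.000840379 + 0.000588076) = 0.037795.
The 80% critical value is z* = 1.282. Margin of error = 0.04845.
CI: -0.08755 ± 0.04845 = (-0.1360, -0.0391).

(-0.1360, -0.0391)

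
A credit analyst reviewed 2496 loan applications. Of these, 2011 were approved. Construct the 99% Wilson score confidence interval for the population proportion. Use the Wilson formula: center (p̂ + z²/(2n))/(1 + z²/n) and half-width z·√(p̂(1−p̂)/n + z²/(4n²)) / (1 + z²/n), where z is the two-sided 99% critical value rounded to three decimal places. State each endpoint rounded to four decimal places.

(0.7845, 0.8253)

Here p̂ = 2011/2496 = 0.80569 and z = 2.576 (z² = 6.635776).
1 + z²/n = 1.002659.
Adjusted center: (0.80569 + z²/(2n))/1.002659 = 0.80488.
Radicand: p̂(1−p̂)/n + z²/(4n²) = 0.000062722 + 0.000000266 = 0.000062988.
Half-width = 2.576·√0.000062988/1.002659 = 0.02039.
CI: 0.80488 ± 0.02039 = (0.7845, 0.8253).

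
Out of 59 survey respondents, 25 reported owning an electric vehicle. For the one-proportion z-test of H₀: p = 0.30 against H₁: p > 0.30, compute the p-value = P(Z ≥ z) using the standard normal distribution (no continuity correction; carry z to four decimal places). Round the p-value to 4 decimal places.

p̂ = 25/59 = 0.42373.
Under H₀, SE = √(p₀(1−p₀)/n) = √(0.30·0.70/59) = √0.003559322 = 0.059660.
Test statistic (full precision, shown to 4 dp): z = (25/59 − 0.30)/SE₀ ≈ 2.0739.
p-value = P(Z ≥ z) with z = 2.0739 → 0.0190.

p-value = 0.0190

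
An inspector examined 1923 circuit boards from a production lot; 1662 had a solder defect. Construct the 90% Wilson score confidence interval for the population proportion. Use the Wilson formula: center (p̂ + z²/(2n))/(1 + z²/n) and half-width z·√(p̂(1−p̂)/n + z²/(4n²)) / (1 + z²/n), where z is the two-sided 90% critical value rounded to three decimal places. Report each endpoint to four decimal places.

(0.8509, 0.8766)

p̂ = 1662/1923 = 0.86427; z = 1.645, so z² = 2.706025.
1 + z²/n = 1.001407.
Center = (0.86427 + 0.000704)/1.001407 = 0.86376.
Radicand: p̂(1−p̂)/n + z²/(4n²) = 0.000061001 + 0.000000183 = 0.000061184.
Half-width = 1.645·√0.000061184/1.001407 = 0.01285.
So the interval runs from 0.8509 to 0.8766.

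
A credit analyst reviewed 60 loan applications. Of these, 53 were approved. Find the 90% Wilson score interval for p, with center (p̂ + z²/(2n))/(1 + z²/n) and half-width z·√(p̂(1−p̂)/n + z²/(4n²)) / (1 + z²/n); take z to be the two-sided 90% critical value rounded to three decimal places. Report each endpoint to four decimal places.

(0.7981, 0.9355)

p̂ = 53/60 = 0.88333; z = 1.645, so z² = 2.706025.
1 + z²/n = 1.045100.
Center = (0.88333 + 0.022550)/1.045100 = 0.86679.
Radicand: p̂(1−p̂)/n + z²/(4n²) = 0.001717593 + 0.000187918 = 0.001905511.
Half-width = 1.645·√0.001905511/1.045100 = 0.06871.
CI: 0.86679 ± 0.06871 = (0.7981, 0.9355).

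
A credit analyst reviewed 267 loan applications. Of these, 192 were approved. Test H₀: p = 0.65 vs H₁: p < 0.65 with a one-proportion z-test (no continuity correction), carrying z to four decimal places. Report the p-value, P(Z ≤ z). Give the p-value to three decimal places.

p-value = 0.991

p̂ = 192/267 = 0.71910.
SE₀ = √(0.65·0.35/267) = 0.029190.
z = (p̂ − p₀)/SE = (192/267 − 0.65)/0.029190 ≈ 2.3673.
From the standard normal, P(Z ≤ z) = 0.991.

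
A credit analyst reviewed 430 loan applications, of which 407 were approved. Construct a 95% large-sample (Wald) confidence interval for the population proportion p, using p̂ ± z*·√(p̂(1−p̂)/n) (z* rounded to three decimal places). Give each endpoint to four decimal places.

The sample proportion is 407/430 = 0.94651.
SE = √(p̂(1−p̂)/n) = √(0.050627/430) = 0.010851.
z* = 1.960 at the 95% level.
Margin of error: 1.960 × 0.010851 = 0.02127.
So the interval runs from 0.9252 to 0.9678.

(0.9252, 0.9678)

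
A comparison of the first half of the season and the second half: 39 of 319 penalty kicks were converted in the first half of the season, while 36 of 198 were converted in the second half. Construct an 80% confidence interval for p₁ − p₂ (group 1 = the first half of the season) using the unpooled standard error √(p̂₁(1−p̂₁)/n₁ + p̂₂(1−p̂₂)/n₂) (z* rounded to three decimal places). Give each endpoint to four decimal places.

(-0.1018, -0.0173)

p̂₁ = 39/319 = 0.12226, p̂₂ = 36/198 = 0.18182; p̂₁ − p̂₂ = -0.05956.
SE = √(0.000336396 + 0.000751315) = √0.001087711 = 0.032980.
z* = 1.282 at the 80% level. Margin of error = 0.04228.
So the interval runs from -0.1018 to -0.0173.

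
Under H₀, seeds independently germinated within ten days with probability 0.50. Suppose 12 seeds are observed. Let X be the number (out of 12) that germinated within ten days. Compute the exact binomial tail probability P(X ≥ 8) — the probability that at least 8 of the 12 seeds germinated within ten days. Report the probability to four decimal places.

X ~ Binomial(n=12, p=0.50).
P(X ≥ 8) = Σ_{j=8}^{12} C(12,j)·0.50^j·0.50^{12−j}.
= 0.120850 + 0.053711 + 0.016113 + 0.002930 + 0.000244 = 0.1938.

P = 0.1938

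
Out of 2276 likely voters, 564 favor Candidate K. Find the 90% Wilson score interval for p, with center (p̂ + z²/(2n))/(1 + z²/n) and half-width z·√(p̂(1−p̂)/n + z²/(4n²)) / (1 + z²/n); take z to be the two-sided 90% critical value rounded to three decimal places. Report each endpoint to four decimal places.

(0.2332, 0.2630)

Here p̂ = 564/2276 = 0.24780 and z = 1.645 (z² = 2.706025).
Denominator 1 + z²/n = 1 + 2.706025/2276 = 1.001189.
Center = (0.24780 + 0.000594)/1.001189 = 0.24810.
Radicand: p̂(1−p̂)/n + z²/(4n²) = 0.000081897 + 0.000000131 = 0.000082028.
Half-width = z·√(radicand)/denom = 1.645·0.009057/1.001189 = 0.01488.
So the interval runs from 0.2332 to 0.2630.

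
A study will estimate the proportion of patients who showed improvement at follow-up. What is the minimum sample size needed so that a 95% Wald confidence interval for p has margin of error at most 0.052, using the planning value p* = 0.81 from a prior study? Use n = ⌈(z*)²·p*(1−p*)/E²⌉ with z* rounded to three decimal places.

The 95% critical value is z* = 1.960.
p*(1−p*) = 0.1539.
(z*)²·p*(1−p*)/E² = 3.841600·0.1539/0.002704 = 218.647.
⌈218.647⌉ = 219.

n = 219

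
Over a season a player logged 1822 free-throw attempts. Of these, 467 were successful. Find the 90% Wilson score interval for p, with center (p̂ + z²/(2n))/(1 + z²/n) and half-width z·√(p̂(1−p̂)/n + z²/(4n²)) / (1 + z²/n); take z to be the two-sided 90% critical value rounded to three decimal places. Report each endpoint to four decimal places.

(0.2399, 0.2735)

Here p̂ = 467/1822 = 0.25631 and z = 1.645 (z² = 2.706025).
1 + z²/n = 1.001485.
Center = (0.25631 + 0.000743)/1.001485 = 0.25667.
Radicand: p̂(1−p̂)/n + z²/(4n²) = 0.000104619 + 0.000000204 = 0.000104823.
Half-width = z·√(radicand)/denom = 1.645·0.010238/1.001485 = 0.01682.
So the interval runs from 0.2399 to 0.2735.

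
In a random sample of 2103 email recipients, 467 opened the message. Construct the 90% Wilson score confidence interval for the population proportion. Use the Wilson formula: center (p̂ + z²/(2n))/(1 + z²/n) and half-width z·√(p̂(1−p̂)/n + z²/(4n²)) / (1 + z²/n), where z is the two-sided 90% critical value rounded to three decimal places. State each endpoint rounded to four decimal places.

Here p̂ = 467/2103 = 0.22206 and z = 1.645 (z² = 2.706025).
Denominator 1 + z²/n = 1 + 2.706025/2103 = 1.001287.
Center = (0.22206 + 0.000643)/1.001287 = 0.22242.
Radicand: p̂(1−p̂)/n + z²/(4n²) = 0.000082145 + 0.000000153 = 0.000082298.
Half-width = z·√(radicand)/denom = 1.645·0.009072/1.001287 = 0.01490.
So the interval runs from 0.2075 to 0.2373.

(0.2075, 0.2373)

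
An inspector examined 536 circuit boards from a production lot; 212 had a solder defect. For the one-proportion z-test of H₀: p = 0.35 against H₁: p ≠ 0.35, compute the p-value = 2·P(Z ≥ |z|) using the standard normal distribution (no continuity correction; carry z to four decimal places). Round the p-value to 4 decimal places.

p-value = 0.0271

With x = 212 successes in n = 536, p̂ = 0.39552.
Under H₀, SE = √(p₀(1−p₀)/n) = √(0.35·0.65/536) = √0.000424440 = 0.020602.
z = (p̂ − p₀)/SE = (212/536 − 0.35)/0.020602 ≈ 2.2096.
p-value = 2·P(Z ≥ |z|) with z = 2.2096 → 0.0271.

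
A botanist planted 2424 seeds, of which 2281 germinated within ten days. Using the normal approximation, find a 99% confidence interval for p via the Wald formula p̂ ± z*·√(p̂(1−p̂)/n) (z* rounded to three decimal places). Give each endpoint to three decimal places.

(0.929, 0.953)

Sample proportion p̂ = 2281/2424 = 0.94101.
SE(p̂) = √(0.94101·0.05899/2424) = 0.004786.
z* = 2.576 at the 99% level.
Margin = 2.576·0.004786 = 0.01233.
CI: 0.94101 ± 0.01233 = (0.929, 0.953).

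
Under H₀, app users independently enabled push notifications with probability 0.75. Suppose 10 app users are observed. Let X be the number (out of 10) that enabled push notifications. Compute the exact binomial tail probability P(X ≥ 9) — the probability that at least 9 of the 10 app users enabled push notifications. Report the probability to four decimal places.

P = 0.2440

X is binomial with n = 10 and p = 0.75.
P(X ≥ 9) = C(10,9)·0.75^9·0.25^1 + C(10,10)·0.75^10·0.25^0.
= 0.187712 + 0.056314 = 0.2440.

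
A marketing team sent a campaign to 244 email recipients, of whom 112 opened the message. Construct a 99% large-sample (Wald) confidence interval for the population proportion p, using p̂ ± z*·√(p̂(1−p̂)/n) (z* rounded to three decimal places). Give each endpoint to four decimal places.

(0.3768, 0.5412)

The sample proportion is 112/244 = 0.45902.
SE(p̂) = √(0.45902·0.54098/244) = 0.031902.
The 99% critical value is z* = 2.576.
Margin = 2.576·0.031902 = 0.08218.
So the interval runs from 0.3768 to 0.5412.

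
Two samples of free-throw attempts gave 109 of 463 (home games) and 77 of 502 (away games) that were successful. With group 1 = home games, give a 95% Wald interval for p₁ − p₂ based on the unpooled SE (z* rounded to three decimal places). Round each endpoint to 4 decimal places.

(0.0322, 0.1319)

p̂₁ = 0.23542, p̂₂ = 0.15339, so the observed difference is 0.08203.
SE = √(0.000388765 + 0.000258683) = √0.000647448 = 0.025445.
For 95% confidence, z* = 1.960. Margin = 1.960·0.025445 = 0.04987.
CI: 0.08203 ± 0.04987 = (0.0322, 0.1319).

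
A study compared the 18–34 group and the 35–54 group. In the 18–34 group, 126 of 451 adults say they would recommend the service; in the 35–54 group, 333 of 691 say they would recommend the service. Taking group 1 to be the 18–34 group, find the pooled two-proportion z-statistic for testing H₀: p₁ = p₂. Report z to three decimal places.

Sample proportions: p̂₁ = 126/451 = 0.27938 and p̂₂ = 333/691 = 0.48191.
Pooled p̂ = (126+333)/(451+691) = 459/1142 = 0.40193.
Pooled SE = √[0.2403816·0.00366447] ≈ 0.029679.
z = -0.20253/0.029679 = -6.824.

z = -6.824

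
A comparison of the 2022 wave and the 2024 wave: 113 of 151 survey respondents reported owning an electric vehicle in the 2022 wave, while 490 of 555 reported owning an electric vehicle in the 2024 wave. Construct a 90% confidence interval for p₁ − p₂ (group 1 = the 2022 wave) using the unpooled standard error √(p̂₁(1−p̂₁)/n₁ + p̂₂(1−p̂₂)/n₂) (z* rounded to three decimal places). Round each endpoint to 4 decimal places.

(-0.1968, -0.0723)

p̂₁ = 113/151 = 0.74834, p̂₂ = 490/555 = 0.88288; p̂₁ − p̂₂ = -0.13454.
Unpooled SE = √(p̂₁(1−p̂₁)/n₁ + p̂₂(1−p̂₂)/n₂) = √(0.001247186 + 0.000186308) = 0.037862.
The 90% critical value is z* = 1.645. Margin = 1.645·0.037862 = 0.06228.
CI: -0.13454 ± 0.06228 = (-0.1968, -0.0723).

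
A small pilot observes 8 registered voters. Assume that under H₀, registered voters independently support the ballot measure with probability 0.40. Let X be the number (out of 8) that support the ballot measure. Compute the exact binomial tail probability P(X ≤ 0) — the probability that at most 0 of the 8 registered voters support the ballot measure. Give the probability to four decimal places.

X ~ Binomial(n=8, p=0.40).
P(X ≤ 0) = C(8,0)·0.40^0·0.60^8.
= 0.016796 = 0.0168.

P = 0.0168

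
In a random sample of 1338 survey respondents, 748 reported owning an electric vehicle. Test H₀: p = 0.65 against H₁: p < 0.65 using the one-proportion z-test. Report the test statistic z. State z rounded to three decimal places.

With x = 748 successes in n = 1338, p̂ = 0.55904.
Under H₀, SE = √(p₀(1−p₀)/n) = √(0.65·0.35/1338) = √0.000170030 = 0.013040.
Test statistic: z = -0.09096/0.013040 = -6.975.

z = -6.975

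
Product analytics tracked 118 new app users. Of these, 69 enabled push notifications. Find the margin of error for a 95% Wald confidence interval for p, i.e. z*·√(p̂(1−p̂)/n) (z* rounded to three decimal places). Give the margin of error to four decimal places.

p̂ = 69/118 = 0.58475.
SE(p̂) = √(0.58475·0.41525/118) = 0.045363.
For 95% confidence, z* = 1.960.
Margin of error = z*·SE = 1.960 × 0.045363 = 0.0889.

ME = 0.0889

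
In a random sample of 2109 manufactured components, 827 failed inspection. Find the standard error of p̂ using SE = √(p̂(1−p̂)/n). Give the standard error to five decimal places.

SE = 0.01063

The sample proportion is 827/2109 = 0.39213.
p̂(1−p̂) = 0.238364.
SE = √(0.238364/2109) = 0.01063.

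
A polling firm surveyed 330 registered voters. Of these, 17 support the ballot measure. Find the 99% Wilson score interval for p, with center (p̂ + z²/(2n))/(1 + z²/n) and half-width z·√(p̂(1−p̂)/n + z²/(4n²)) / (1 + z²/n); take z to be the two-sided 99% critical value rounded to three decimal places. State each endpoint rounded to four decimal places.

Here p̂ = 17/330 = 0.05152 and z = 2.576 (z² = 6.635776).
1 + z²/n = 1.020108.
Center = (0.05152 + 0.010054)/1.020108 = 0.06036.
Radicand: p̂(1−p̂)/n + z²/(4n²) = 0.000148065 + 0.000015234 = 0.000163299.
Half-width = 2.576·√0.000163299/1.020108 = 0.03227.
CI: 0.06036 ± 0.03227 = (0.0281, 0.0926).

(0.0281, 0.0926)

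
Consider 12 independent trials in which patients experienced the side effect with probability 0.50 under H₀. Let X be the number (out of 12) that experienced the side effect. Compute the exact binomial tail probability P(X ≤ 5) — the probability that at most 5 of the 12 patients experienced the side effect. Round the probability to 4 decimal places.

P = 0.3872

X is binomial with n = 12 and p = 0.50.
P(X ≤ 5) = Σ_{j=0}^{5} C(12,j)·0.50^j·0.50^{12−j}.
= 0.000244 + 0.002930 + 0.016113 + 0.053711 + 0.120850 + 0.193359 = 0.3872.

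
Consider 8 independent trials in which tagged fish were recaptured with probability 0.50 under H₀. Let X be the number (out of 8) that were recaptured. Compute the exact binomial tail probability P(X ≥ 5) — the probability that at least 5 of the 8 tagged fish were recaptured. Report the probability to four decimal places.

P = 0.3633

X ~ Binomial(n=8, p=0.50).
P(X ≥ 5) = C(8,5)·0.50^5·0.50^3 + C(8,6)·0.50^6·0.50^2 + C(8,7)·0.50^7·0.50^1 + C(8,8)·0.50^8·0.50^0.
= 0.218750 + 0.109375 + 0.031250 + 0.003906 = 0.3633.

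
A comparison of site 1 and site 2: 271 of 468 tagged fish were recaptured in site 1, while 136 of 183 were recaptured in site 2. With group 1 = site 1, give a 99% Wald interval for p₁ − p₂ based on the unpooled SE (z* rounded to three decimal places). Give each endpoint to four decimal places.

p̂₁ = 271/468 = 0.57906, p̂₂ = 136/183 = 0.74317; p̂₁ − p̂₂ = -0.16411.
SE = √(0.000520832 + 0.001042998) = √0.001563830 = 0.039545.
z* = 2.576 at the 99% level. Margin of error = 0.10187.
Interval: -0.16411 ± 0.10187 → (-0.2660, -0.0622).

(-0.2660, -0.0622)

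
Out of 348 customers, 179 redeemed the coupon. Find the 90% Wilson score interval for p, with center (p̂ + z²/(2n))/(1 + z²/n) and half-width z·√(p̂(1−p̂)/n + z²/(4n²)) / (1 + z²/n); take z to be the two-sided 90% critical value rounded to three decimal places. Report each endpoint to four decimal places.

p̂ = 179/348 = 0.51437; z = 1.645, so z² = 2.706025.
Denominator 1 + z²/n = 1 + 2.706025/348 = 1.007776.
Center = (0.51437 + 0.003888)/1.007776 = 0.51426.
Radicand: p̂(1−p̂)/n + z²/(4n²) = 0.000717798 + 0.000005586 = 0.000723384.
Half-width = 1.645·√0.000723384/1.007776 = 0.04390.
So the interval runs from 0.4704 to 0.5582.

(0.4704, 0.5582)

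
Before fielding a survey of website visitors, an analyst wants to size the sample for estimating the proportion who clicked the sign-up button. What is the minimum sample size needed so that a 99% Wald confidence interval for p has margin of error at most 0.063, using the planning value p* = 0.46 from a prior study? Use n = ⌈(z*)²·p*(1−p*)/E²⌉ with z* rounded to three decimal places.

n = 416

For 99% confidence, z* = 2.576.
p*(1−p*) = 0.46·0.54 = 0.2484.
(z*)²·p*(1−p*)/E² = 6.635776·0.2484/0.003969 = 415.300.
⌈415.300⌉ = 416.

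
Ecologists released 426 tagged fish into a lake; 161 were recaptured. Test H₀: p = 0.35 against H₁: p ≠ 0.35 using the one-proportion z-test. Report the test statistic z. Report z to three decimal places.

z = 1.209

With x = 161 successes in n = 426, p̂ = 0.37793.
Null standard error: √(0.35·0.65/426) = √0.000534038 = 0.023109.
z = (p̂ − p₀)/SE = (0.37793 − 0.35)/0.023109 = 1.209.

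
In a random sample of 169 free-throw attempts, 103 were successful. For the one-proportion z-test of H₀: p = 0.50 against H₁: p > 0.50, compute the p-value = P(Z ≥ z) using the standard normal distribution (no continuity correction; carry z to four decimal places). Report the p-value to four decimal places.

p-value = 0.0022

Sample proportion p̂ = 103/169 = 0.60947.
Under H₀, SE = √(p₀(1−p₀)/n) = √(0.50·0.50/169) = √0.001479290 = 0.038462.
Test statistic (full precision, shown to 4 dp): z = (103/169 − 0.50)/SE₀ ≈ 2.8462.
p-value = P(Z ≥ z) with z = 2.8462 → 0.0022.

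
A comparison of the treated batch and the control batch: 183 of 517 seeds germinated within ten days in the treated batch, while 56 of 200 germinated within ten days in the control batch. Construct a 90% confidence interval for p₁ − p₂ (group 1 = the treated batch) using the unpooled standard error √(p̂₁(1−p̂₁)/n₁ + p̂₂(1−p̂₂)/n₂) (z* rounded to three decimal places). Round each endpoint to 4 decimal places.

p̂₁ = 183/517 = 0.35397, p̂₂ = 56/200 = 0.28000; p̂₁ − p̂₂ = 0.07397.
Unpooled SE = √(p̂₁(1−p̂₁)/n₁ + p̂₂(1−p̂₂)/n₂) = √(0.000442309 + 0.001008000) = 0.038083.
For 90% confidence, z* = 1.645. Margin of error = 0.06265.
So the interval runs from 0.0113 to 0.1366.

(0.0113, 0.1366)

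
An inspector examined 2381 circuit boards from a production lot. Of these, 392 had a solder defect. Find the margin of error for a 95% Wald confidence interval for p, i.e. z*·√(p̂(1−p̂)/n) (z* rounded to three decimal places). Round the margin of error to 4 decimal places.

The sample proportion is 392/2381 = 0.16464.
Standard error of p̂: √(0.137531/2381) = √0.000057762 = 0.007600.
z* = 1.960 at the 95% level.
ME = 1.960·0.007600 = 0.0149.

ME = 0.0149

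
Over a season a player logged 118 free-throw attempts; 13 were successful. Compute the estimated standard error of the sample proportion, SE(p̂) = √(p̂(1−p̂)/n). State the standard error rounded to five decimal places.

SE = 0.02882

With x = 13 successes in n = 118, p̂ = 0.11017.
p̂(1−p̂) = 0.11017·0.88983 = 0.098033.
Dividing by n and taking the root: √0.000830788 = 0.02882.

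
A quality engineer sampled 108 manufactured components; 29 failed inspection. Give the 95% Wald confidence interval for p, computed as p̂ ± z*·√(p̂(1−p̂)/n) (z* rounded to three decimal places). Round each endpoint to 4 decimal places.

(0.1849, 0.3521)

Sample proportion p̂ = 29/108 = 0.26852.
Standard error of p̂: √(0.196416/108) = √0.001818670 = 0.042646.
The 95% critical value is z* = 1.960.
Margin of error: 1.960 × 0.042646 = 0.08359.
Interval: 0.26852 ± 0.08359 → (0.1849, 0.3521).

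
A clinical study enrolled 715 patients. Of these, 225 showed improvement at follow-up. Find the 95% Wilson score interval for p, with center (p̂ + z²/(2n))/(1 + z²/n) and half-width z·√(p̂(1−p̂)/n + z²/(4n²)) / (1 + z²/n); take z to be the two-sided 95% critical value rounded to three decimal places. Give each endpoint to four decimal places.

Here p̂ = 225/715 = 0.31469 and z = 1.960 (z² = 3.841600).
1 + z²/n = 1.005373.
Adjusted center: (0.31469 + z²/(2n))/1.005373 = 0.31568.
Radicand: p̂(1−p̂)/n + z²/(4n²) = 0.000301620 + 0.000001879 = 0.000303499.
Half-width = z·√(radicand)/denom = 1.960·0.017421/1.005373 = 0.03396.
CI: 0.31568 ± 0.03396 = (0.2817, 0.3496).

(0.2817, 0.3496)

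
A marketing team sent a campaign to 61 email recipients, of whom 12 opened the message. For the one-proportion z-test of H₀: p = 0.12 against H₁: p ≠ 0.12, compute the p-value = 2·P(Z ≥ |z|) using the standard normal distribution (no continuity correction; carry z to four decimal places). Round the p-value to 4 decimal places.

The sample proportion is 12/61 = 0.19672.
SE₀ = √(0.12·0.88/61) = 0.041607.
Test statistic (full precision, shown to 4 dp): z = (12/61 − 0.12)/SE₀ ≈ 1.8439.
p-value = 2·P(Z ≥ |z|) with z = 1.8439 → 0.0652.

p-value = 0.0652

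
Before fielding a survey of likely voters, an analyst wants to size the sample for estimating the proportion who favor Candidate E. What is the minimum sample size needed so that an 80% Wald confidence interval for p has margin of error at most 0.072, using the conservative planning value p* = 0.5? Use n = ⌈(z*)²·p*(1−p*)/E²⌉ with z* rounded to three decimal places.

n = 80

The 80% critical value is z* = 1.282.
p*(1−p*) = 0.50·0.50 = 0.2500.
(z*)²·p*(1−p*)/E² = 1.643524·0.2500/0.005184 = 79.259.
⌈79.259⌉ = 80.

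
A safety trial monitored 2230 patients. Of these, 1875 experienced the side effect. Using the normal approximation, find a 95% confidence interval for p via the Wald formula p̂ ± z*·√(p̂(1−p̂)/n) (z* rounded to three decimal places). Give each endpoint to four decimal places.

(0.8256, 0.8560)

p̂ = 1875/2230 = 0.84081.
SE = √(p̂(1−p̂)/n) = √(0.133850/2230) = 0.007747.
z* = 1.960 at the 95% level.
Margin of error: 1.960 × 0.007747 = 0.01518.
Interval: 0.84081 ± 0.01518 → (0.8256, 0.8560).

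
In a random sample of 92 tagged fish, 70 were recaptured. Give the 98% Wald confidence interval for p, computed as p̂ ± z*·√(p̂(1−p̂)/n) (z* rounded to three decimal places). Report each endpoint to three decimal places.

(0.657, 0.864)

Sample proportion p̂ = 70/92 = 0.76087.
SE = √(p̂(1−p̂)/n) = √(0.181947/92) = 0.044471.
z* = 2.326 at the 98% level.
Margin of error: 2.326 × 0.044471 = 0.10344.
CI: 0.76087 ± 0.10344 = (0.657, 0.864).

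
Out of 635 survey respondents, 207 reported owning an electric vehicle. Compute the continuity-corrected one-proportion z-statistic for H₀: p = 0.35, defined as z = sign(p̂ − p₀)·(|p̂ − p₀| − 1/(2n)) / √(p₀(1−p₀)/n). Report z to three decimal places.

z = -1.227

With x = 207 successes in n = 635, p̂ = 0.32598. p̂ − p₀ = -0.024016.
1/(2n) = 0.000787.
Corrected numerator: |-0.024016| − 0.000787 = 0.023229.
Under H₀, SE = √(p₀(1−p₀)/n) = √(0.35·0.65/635) = √0.000358268 = 0.018928.
z = −0.023229/0.018928 = -1.227.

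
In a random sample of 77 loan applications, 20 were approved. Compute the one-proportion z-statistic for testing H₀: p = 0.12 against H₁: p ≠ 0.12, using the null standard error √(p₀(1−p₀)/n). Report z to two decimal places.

z = 3.77

Sample proportion p̂ = 20/77 = 0.25974.
SE₀ = √(0.12·0.88/77) = 0.037033.
z = (p̂ − p₀)/SE = (0.25974 − 0.12)/0.037033 = 3.77.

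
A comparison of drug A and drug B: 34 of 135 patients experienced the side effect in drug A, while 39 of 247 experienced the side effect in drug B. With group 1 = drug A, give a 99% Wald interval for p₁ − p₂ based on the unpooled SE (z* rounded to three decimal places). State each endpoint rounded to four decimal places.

(-0.0193, 0.2072)

p̂₁ = 0.25185, p̂₂ = 0.15789, so the observed difference is 0.09396.
SE = √(0.001395722 + 0.000538316) = √0.001934038 = 0.043978.
The 99% critical value is z* = 2.576. Margin = 2.576·0.043978 = 0.11329.
So the interval runs from -0.0193 to 0.2072.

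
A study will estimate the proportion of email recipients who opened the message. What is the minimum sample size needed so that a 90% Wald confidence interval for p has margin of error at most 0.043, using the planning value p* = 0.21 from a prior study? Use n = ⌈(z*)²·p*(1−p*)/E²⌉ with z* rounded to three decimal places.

n = 243

For 90% confidence, z* = 1.645.
p*(1−p*) = 0.1659.
Required n before rounding: 2.706025 × 0.1659 / 0.043² = 242.796.
⌈242.796⌉ = 243.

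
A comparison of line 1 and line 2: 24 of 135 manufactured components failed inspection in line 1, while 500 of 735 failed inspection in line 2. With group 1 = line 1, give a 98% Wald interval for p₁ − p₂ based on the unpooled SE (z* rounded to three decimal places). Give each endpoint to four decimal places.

p̂₁ = 24/135 = 0.17778, p̂₂ = 500/735 = 0.68027; p̂₁ − p̂₂ = -0.50249.
SE = √(0.001082762 + 0.000295921) = √0.001378683 = 0.037131.
For 98% confidence, z* = 2.326. Margin of error = 0.08637.
CI: -0.50249 ± 0.08637 = (-0.5889, -0.4161).

(-0.5889, -0.4161)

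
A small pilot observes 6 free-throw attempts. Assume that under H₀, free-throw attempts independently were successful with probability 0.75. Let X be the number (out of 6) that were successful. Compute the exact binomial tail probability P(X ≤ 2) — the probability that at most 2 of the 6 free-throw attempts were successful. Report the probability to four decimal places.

P = 0.0376

X ~ Binomial(n=6, p=0.75).
P(X ≤ 2) = C(6,0)·0.75^0·0.25^6 + C(6,1)·0.75^1·0.25^5 + C(6,2)·0.75^2·0.25^4.
= 0.000244 + 0.004395 + 0.032959 = 0.0376.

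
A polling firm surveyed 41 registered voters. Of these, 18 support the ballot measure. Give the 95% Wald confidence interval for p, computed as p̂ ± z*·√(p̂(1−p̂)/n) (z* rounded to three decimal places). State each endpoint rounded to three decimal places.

(0.287, 0.591)

Sample proportion p̂ = 18/41 = 0.43902.
SE = √(p̂(1−p̂)/n) = √(0.246282/41) = 0.077504.
The 95% critical value is z* = 1.960.
Margin of error: 1.960 × 0.077504 = 0.15191.
So the interval runs from 0.287 to 0.591.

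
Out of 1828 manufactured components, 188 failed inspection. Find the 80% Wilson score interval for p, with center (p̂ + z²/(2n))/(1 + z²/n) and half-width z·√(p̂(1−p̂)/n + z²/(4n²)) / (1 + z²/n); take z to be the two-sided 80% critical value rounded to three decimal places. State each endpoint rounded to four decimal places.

(0.0941, 0.1123)

p̂ = 188/1828 = 0.10284; z = 1.282, so z² = 1.643524.
1 + z²/n = 1.000899.
Adjusted center: (0.10284 + z²/(2n))/1.000899 = 0.10320.
Radicand: p̂(1−p̂)/n + z²/(4n²) = 0.000050475 + 0.000000123 = 0.000050598.
Half-width = z·√(radicand)/denom = 1.282·0.007113/1.000899 = 0.00911.
So the interval runs from 0.0941 to 0.1123.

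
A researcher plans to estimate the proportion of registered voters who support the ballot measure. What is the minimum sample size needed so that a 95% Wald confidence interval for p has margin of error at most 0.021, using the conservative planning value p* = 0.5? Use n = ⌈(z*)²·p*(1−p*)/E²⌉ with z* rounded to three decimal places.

z* = 1.960 at the 95% level.
p*(1−p*) = 0.50·0.50 = 0.2500.
Required n before rounding: 3.841600 × 0.2500 / 0.021² = 2177.778.
⌈2177.778⌉ = 2178.

n = 2178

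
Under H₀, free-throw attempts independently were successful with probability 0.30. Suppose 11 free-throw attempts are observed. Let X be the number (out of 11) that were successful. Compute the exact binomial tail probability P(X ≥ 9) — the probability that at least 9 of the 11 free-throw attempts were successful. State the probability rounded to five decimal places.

X is binomial with n = 11 and p = 0.30.
P(X ≥ 9) = C(11,9)·0.30^9·0.70^2 + C(11,10)·0.30^10·0.70^1 + C(11,11)·0.30^11·0.70^0.
= 0.000530 + 0.000045 + 0.000002 = 0.00058.

P = 0.00058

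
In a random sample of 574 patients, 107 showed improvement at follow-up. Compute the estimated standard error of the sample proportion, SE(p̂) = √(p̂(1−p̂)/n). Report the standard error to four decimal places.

SE = 0.0163

p̂ = 107/574 = 0.18641.
p̂(1−p̂) = 0.18641·0.81359 = 0.151661.
SE = √(0.151661/574) = 0.0163.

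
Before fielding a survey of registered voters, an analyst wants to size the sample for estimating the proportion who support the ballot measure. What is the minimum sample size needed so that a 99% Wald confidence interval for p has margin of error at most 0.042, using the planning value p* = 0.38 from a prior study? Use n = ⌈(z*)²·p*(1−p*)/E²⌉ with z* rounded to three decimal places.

n = 887

z* = 2.576 at the 99% level.
p*(1−p*) = 0.2356.
Required n before rounding: 6.635776 × 0.2356 / 0.042² = 886.275.
Rounding up, n = 887.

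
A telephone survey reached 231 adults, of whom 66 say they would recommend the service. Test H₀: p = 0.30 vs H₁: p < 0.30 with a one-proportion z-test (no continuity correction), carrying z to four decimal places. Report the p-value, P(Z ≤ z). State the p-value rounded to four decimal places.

p-value = 0.3178

p̂ = 66/231 = 0.28571.
Null standard error: √(0.30·0.70/231) = √0.000909091 = 0.030151.
Test statistic (full precision, shown to 4 dp): z = (66/231 − 0.30)/SE₀ ≈ -0.4738.
From the standard normal, P(Z ≤ z) = 0.3178.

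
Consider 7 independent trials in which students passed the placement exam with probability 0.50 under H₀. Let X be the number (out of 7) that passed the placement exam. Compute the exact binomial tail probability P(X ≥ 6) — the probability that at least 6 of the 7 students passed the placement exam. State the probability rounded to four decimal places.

P = 0.0625

X ~ Binomial(n=7, p=0.50).
P(X ≥ 6) = C(7,6)·0.50^6·0.50^1 + C(7,7)·0.50^7·0.50^0.
= 0.054688 + 0.007812 = 0.0625.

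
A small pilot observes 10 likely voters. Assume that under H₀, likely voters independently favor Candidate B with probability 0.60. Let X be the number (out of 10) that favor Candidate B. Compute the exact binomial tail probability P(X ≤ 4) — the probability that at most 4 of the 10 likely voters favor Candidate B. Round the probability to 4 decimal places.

X is binomial with n = 10 and p = 0.60.
P(X ≤ 4) = Σ_{j=0}^{4} C(10,j)·0.60^j·0.40^{10−j}.
= 0.000105 + 0.001573 + 0.010617 + 0.042467 + 0.111477 = 0.1662.

P = 0.1662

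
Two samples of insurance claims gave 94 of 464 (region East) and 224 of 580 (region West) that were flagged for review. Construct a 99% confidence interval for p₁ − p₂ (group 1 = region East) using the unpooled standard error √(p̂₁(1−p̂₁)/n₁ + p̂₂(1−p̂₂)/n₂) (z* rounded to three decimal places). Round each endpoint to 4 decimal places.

(-0.2545, -0.1128)

p̂₁ = 0.20259, p̂₂ = 0.38621, so the observed difference is -0.18362.
SE = √(0.000348157 + 0.000408709) = √0.000756866 = 0.027511.
The 99% critical value is z* = 2.576. Margin of error = 0.07087.
CI: -0.18362 ± 0.07087 = (-0.2545, -0.1128).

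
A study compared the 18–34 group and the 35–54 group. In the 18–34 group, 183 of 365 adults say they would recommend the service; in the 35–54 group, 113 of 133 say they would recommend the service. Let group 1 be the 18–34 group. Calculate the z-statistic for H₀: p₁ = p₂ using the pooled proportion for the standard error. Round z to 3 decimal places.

Sample proportions: p̂₁ = 183/365 = 0.50137 and p̂₂ = 113/133 = 0.84962.
Pooled p̂ = (183+113)/(365+133) = 296/498 = 0.59438.
Pooled SE = √[0.2410929·0.01025852] ≈ 0.049732.
z = -0.34825/0.049732 = -7.003.

z = -7.003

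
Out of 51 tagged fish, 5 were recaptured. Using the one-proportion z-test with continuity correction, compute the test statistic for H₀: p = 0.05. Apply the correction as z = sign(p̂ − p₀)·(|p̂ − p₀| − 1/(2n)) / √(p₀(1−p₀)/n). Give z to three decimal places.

z = 1.253

Sample proportion p̂ = 5/51 = 0.09804. p̂ − p₀ = 0.048039.
Continuity correction 1/(2n) = 1/102 = 0.009804.
Corrected numerator: |0.048039| − 0.009804 = 0.038235.
SE₀ = √(0.05·0.95/51) = 0.030518.
z = (+)0.038235/0.030518 = 1.253.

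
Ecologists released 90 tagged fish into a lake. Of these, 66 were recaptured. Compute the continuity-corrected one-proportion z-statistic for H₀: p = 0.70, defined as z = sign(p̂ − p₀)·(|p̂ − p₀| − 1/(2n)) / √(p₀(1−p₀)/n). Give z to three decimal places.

z = 0.575

Sample proportion p̂ = 66/90 = 0.73333. p̂ − p₀ = 0.033333.
1/(2n) = 0.005556.
Corrected numerator: |0.033333| − 0.005556 = 0.027777.
Null standard error: √(0.70·0.30/90) = √0.002333333 = 0.048305.
z = +0.027777/0.048305 = 0.575.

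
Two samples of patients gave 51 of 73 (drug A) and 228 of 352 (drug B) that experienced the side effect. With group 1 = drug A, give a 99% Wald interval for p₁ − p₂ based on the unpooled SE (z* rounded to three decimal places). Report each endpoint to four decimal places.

(-0.1022, 0.2040)

p̂₁ = 51/73 = 0.69863, p̂₂ = 228/352 = 0.64773; p̂₁ − p̂₂ = 0.05090.
SE = √(0.002884193 + 0.000648229) = √0.003532422 = 0.059434.
z* = 2.576 at the 99% level. Margin = 2.576·0.059434 = 0.15310.
So the interval runs from -0.1022 to 0.2040.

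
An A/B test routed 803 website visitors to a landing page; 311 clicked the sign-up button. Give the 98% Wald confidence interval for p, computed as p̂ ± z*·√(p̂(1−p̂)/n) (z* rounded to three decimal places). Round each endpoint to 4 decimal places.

(0.3473, 0.4273)

The sample proportion is 311/803 = 0.38730.
SE = √(p̂(1−p̂)/n) = √(0.237298/803) = 0.017191.
z* = 2.326 at the 98% level.
Margin of error: 2.326 × 0.017191 = 0.03999.
So the interval runs from 0.3473 to 0.4273.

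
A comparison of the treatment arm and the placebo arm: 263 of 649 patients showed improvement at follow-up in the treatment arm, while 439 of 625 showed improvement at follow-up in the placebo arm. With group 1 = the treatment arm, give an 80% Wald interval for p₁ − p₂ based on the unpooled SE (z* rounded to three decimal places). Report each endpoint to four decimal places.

(-0.3312, -0.2631)

p̂₁ = 0.40524, p̂₂ = 0.70240, so the observed difference is -0.29716.
SE = √(0.000371372 + 0.000334455) = √0.000705827 = 0.026567.
z* = 1.282 at the 80% level. Margin = 1.282·0.026567 = 0.03406.
CI: -0.29716 ± 0.03406 = (-0.3312, -0.2631).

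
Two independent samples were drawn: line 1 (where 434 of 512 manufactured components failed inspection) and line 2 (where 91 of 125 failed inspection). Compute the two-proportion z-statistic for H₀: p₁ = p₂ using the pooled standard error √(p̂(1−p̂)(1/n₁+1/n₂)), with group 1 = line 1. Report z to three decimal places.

z = 3.151

Sample proportions: p̂₁ = 434/512 = 0.84766 and p̂₂ = 91/125 = 0.72800.
Pooling: p̂ = 525/637 = 0.82418.
SE = √[p̂(1−p̂)(1/n₁+1/n₂)] = √[0.82418·0.17582·(1/512+1/125)] ≈ 0.037978.
z = (p̂₁ − p̂₂)/SE = (0.84766 − 0.72800)/0.037978 = 0.11966/0.037978 = 3.151.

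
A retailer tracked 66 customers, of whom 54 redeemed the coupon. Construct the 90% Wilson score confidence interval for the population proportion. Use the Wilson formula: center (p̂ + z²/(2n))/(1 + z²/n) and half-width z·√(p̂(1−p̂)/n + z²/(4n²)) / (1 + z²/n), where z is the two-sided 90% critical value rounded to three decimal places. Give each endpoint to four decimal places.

(0.7281, 0.8832)

p̂ = 54/66 = 0.81818; z = 1.645, so z² = 2.706025.
Denominator 1 + z²/n = 1 + 2.706025/66 = 1.041000.
Center = (0.81818 + 0.020500)/1.041000 = 0.80565.
Radicand: p̂(1−p̂)/n + z²/(4n²) = 0.002253944 + 0.000155304 = 0.002409248.
Half-width = z·√(radicand)/denom = 1.645·0.049084/1.041000 = 0.07756.
CI: 0.80565 ± 0.07756 = (0.7281, 0.8832).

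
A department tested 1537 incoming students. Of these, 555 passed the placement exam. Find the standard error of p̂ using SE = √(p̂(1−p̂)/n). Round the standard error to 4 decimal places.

The sample proportion is 555/1537 = 0.36109.
p̂(1−p̂) = 0.230704.
Dividing by n and taking the root: √0.000150100 = 0.0123.

SE = 0.0123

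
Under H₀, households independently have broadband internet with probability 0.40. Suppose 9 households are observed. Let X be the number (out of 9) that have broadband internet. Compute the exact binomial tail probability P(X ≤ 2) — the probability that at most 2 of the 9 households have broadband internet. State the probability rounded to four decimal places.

X is binomial with n = 9 and p = 0.40.
P(X ≤ 2) = C(9,0)·0.40^0·0.60^9 + C(9,1)·0.40^1·0.60^8 + C(9,2)·0.40^2·0.60^7.
= 0.010078 + 0.060466 + 0.161243 = 0.2318.

P = 0.2318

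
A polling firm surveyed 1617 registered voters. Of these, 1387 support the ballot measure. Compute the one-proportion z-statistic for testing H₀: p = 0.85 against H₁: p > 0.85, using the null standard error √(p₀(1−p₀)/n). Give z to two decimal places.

z = 0.87

With x = 1387 successes in n = 1617, p̂ = 0.85776.
Null standard error: √(0.85·0.15/1617) = √0.000078850 = 0.008880.
z = (0.85776 − 0.85)/0.008880 = 0.00776/0.008880 = 0.87.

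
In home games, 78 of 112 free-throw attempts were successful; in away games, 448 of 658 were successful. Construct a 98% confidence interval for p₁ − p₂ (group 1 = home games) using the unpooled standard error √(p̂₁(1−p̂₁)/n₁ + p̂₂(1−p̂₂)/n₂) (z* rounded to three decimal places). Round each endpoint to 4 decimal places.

p̂₁ = 78/112 = 0.69643, p̂₂ = 448/658 = 0.68085; p̂₁ − p̂₂ = 0.01558.
SE = √(0.001887641 + 0.000330232) = √0.002217873 = 0.047094.
For 98% confidence, z* = 2.326. Margin of error = 0.10954.
So the interval runs from -0.0940 to 0.1251.

(-0.0940, 0.1251)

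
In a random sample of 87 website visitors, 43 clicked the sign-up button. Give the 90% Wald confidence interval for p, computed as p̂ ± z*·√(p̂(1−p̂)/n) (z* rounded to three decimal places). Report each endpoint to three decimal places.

(0.406, 0.582)

Sample proportion p̂ = 43/87 = 0.49425.
SE = √(p̂(1−p̂)/n) = √(0.249967/87) = 0.053602.
z* = 1.645 at the 90% level.
Margin of error: 1.645 × 0.053602 = 0.08818.
Interval: 0.49425 ± 0.08818 → (0.406, 0.582).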